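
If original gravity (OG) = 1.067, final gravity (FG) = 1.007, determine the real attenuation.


AA = (OG−FG)/(OG−1)·100;  RA = AA·0.8192
AA = (1.067 − 1.007)/(1.067 − 1)·100 = 89.5522
RA = 89.5522·0.8192

73.3612 %


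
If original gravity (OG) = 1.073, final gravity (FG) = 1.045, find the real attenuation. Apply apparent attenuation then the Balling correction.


AA = (OG−FG)/(OG−1)·100;  RA = AA·0.8192
AA = (1.073 − 1.045)/(1.073 − 1)·100 = 38.3562
RA = 38.3562·0.8192

31.4214 %


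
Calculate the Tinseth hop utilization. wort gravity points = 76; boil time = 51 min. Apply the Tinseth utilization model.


U = 1.65·0.000125^(GP/1000) · (1 − e^(−0.04·t))/4.15
bigness = 1.65·0.000125^(76/1000) = 0.8334
boil_factor = (1 − e^(−0.04·51))/4.15 = 0.2096
U = 0.8334 · 0.2096

0.1747


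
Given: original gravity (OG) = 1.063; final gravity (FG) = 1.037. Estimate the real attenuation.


AA = (OG−FG)/(OG−1)·100;  RA = AA·0.8192
AA = (1.063 − 1.037)/(1.063 − 1)·100 = 41.2698
RA = 41.2698·0.8192

33.8083 %


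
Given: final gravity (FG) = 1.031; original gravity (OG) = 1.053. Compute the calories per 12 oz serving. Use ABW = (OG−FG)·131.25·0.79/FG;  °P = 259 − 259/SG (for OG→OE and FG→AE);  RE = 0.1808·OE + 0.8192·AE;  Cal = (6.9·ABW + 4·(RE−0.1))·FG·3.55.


ABW = (1.053 − 1.031)·131.25·0.79/1.031 = 2.2125
OE = 259 − 259/1.053 = 13.0361 °P
AE = 259 − 259/1.031 = 7.7876 °P
RE = 0.1808·13.0361 + 0.8192·7.7876 = 8.7365 °P
Cal = (6.9·2.2125 + 4·(8.7365−0.1))·1.031·3.55

182.3165 kcal


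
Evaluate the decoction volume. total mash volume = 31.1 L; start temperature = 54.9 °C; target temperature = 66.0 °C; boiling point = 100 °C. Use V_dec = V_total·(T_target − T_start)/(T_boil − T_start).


V_dec = 31.1·(66.0 − 54.9)/(100 − 54.9)

7.6543 L


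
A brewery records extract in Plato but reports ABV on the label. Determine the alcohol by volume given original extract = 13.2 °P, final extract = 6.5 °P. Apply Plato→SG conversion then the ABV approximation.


SG = 259/(259 − P);  ABV = (OG − FG)·131.25
OG = 259/(259 − 13.2) = 1.0537
FG = 259/(259 − 6.5) = 1.0257
ABV = (1.0537 − 1.0257)·131.25

3.6697 % ABV


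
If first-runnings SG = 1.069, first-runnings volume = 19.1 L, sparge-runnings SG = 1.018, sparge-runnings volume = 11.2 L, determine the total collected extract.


total = Σ (SG_i − 1)·1000·V_i
first = (1.069 − 1)·1000·19.1 = 1317.9000
sparge = (1.018 − 1)·1000·11.2 = 201.6000
total = 1317.9000 + 201.6000

1519.5000 gravity·L


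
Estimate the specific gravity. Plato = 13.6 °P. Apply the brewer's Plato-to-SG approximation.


SG = 259/(259 − P)
SG = 259/(259 − 13.6)

1.0554


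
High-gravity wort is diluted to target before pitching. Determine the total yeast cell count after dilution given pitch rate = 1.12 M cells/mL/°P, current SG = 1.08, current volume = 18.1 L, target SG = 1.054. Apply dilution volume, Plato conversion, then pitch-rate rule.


V_w = V·((SG_c−1)/(SG_t−1)−1);  °P = 259 − 259/SG_t;  cells = rate·(V+V_w)·°P
V_w = 18.1·((1.08−1)/(1.054−1)−1) = 8.7148
V_final = 18.1 + 8.7148 = 26.8148
°P = 259 − 259/1.054 = 13.2694
cells = 1.12·26.8148·13.2694

398.5160 billion cells


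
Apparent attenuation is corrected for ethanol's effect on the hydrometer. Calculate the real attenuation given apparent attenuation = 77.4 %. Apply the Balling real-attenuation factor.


RA = AA · 0.8192
RA = 77.4 · 0.8192

63.4061 %


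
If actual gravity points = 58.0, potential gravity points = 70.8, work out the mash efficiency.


efficiency = actual / potential × 100
efficiency = 58.0 / 70.8 × 100

81.9209 %


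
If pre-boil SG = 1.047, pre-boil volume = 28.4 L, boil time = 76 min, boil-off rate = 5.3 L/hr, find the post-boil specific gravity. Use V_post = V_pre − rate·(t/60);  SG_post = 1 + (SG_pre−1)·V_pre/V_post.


V_post = 28.4 − 5.3·(76/60) = 21.6867
SG_post = 1 + (1.047 − 1)·28.4/21.6867

1.0615


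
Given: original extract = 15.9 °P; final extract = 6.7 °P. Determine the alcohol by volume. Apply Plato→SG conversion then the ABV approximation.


SG = 259/(259 − P);  ABV = (OG − FG)·131.25
OG = 259/(259 − 15.9) = 1.0654
FG = 259/(259 − 6.7) = 1.0266
ABV = (1.0654 − 1.0266)·131.25

5.0990 % ABV


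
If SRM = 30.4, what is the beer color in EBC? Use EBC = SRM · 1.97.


EBC = 30.4 · 1.97

59.8880 EBC


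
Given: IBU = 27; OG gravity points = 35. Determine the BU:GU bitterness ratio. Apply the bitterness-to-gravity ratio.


BU:GU = IBU / OG_points
BU:GU = 27 / 35

0.7714


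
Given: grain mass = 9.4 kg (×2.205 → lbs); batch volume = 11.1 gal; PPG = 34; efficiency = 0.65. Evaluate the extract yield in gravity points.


points = lbs × PPG × eff / vol
lbs = 9.4 × 2.205 = 20.7270
points = 20.7270 × 34 × 0.65 / 11.1

41.2673 points


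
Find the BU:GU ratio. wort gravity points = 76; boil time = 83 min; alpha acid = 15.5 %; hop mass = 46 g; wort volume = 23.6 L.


U = 1.65·0.000125^(GP/1000)·(1−e^(−0.04t))/4.15;  IBU = (α/100)·m·U·1000/V;  BU:GU = IBU/GP
U = 1.65·0.000125^(76/1000)·(1−e^(−0.04·83))/4.15 = 0.1936
IBU = (15.5/100)·46·0.1936·1000/23.6 = 58.4772
BU:GU = 58.4772/76

0.7694


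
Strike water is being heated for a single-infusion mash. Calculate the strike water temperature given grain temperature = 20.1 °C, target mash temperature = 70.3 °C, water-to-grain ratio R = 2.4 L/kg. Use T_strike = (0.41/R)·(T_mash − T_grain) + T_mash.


T_strike = (0.41/2.4)·(70.3 − 20.1) + 70.3

78.8758 °C


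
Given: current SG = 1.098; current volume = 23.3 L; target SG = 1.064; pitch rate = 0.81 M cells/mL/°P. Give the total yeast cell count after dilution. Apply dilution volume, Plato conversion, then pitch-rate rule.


V_w = V·((SG_c−1)/(SG_t−1)−1);  °P = 259 − 259/SG_t;  cells = rate·(V+V_w)·°P
V_w = 23.3·((1.098−1)/(1.064−1)−1) = 12.3781
V_final = 23.3 + 12.3781 = 35.6781
°P = 259 − 259/1.064 = 15.5789
cells = 0.81·35.6781·15.5789

450.2204 billion cells


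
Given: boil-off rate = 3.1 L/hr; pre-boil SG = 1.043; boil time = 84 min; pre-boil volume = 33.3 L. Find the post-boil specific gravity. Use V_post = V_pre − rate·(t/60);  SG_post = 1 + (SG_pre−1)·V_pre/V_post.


V_post = 33.3 − 3.1·(84/60) = 28.9600
SG_post = 1 + (1.043 − 1)·33.3/28.9600

1.0494


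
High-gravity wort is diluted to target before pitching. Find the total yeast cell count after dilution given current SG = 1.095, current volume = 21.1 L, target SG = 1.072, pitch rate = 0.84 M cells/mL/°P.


V_w = V·((SG_c−1)/(SG_t−1)−1);  °P = 259 − 259/SG_t;  cells = rate·(V+V_w)·°P
V_w = 21.1·((1.095−1)/(1.072−1)−1) = 6.7403
V_final = 21.1 + 6.7403 = 27.8403
°P = 259 − 259/1.072 = 17.3955
cells = 0.84·27.8403·17.3955

406.8088 billion cells


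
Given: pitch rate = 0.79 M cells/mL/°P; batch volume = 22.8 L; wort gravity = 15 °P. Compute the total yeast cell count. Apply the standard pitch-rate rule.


cells (billions) = rate · V_L · °P
cells = 0.79 · 22.8 · 15

270.1800 billion cells


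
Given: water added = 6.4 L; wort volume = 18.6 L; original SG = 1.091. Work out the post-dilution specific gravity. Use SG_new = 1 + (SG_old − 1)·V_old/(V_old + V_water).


pts = (1.091 − 1)·1000·18.6/(18.6 + 6.4) = 67.7040
SG_new = 1 + 67.7040/1000

1.0677


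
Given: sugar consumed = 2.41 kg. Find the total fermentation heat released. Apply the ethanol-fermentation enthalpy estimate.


Q = m_sugar · 590 kJ/kg
Q = 2.41 · 590

1421.9000 kJ


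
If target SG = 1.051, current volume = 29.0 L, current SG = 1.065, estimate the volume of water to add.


V_water = V·((SG_curr − 1)/(SG_target − 1) − 1)
V_water = 29.0·((1.065 − 1)/(1.051 − 1) − 1)

7.9608 L


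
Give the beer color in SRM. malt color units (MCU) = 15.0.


SRM = 1.4922 · MCU^0.6859
SRM = 1.4922 · 15.0^0.6859

9.5611 SRM


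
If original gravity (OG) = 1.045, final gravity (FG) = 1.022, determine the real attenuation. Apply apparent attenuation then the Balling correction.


AA = (OG−FG)/(OG−1)·100;  RA = AA·0.8192
AA = (1.045 − 1.022)/(1.045 − 1)·100 = 51.1111
RA = 51.1111·0.8192

41.8702 %


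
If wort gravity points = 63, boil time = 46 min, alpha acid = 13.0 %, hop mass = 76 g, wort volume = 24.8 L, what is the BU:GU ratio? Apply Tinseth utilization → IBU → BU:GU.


U = 1.65·0.000125^(GP/1000)·(1−e^(−0.04t))/4.15;  IBU = (α/100)·m·U·1000/V;  BU:GU = IBU/GP
U = 1.65·0.000125^(63/1000)·(1−e^(−0.04·46))/4.15 = 0.1899
IBU = (13.0/100)·76·0.1899·1000/24.8 = 75.6374
BU:GU = 75.6374/63

1.2006


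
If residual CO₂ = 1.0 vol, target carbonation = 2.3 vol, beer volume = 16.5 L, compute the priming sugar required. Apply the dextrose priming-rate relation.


sugar = (target − residual)·4.0·V
sugar = (2.3 − 1.0)·4.0·16.5

85.8000 g


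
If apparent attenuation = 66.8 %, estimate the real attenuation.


RA = AA · 0.8192
RA = 66.8 · 0.8192

54.7226 %


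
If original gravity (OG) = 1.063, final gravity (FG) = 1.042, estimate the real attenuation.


AA = (OG−FG)/(OG−1)·100;  RA = AA·0.8192
AA = (1.063 − 1.042)/(1.063 − 1)·100 = 33.3333
RA = 33.3333·0.8192

27.3067 %


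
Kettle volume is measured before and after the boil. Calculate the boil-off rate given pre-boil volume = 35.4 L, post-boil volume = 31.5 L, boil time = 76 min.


rate = (V_pre − V_post) / (t_min/60)
rate = (35.4 − 31.5) / (76/60)

3.0789 L/hr


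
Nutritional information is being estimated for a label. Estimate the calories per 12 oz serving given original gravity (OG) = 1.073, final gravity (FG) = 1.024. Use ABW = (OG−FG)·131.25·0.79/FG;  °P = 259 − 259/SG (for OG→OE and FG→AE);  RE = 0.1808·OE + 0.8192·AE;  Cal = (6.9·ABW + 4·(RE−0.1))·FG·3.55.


ABW = (1.073 − 1.024)·131.25·0.79/1.024 = 4.9616
OE = 259 − 259/1.073 = 17.6207 °P
AE = 259 − 259/1.024 = 6.0703 °P
RE = 0.1808·17.6207 + 0.8192·6.0703 = 8.1586 °P
Cal = (6.9·4.9616 + 4·(8.1586−0.1))·1.024·3.55

241.6302 kcal


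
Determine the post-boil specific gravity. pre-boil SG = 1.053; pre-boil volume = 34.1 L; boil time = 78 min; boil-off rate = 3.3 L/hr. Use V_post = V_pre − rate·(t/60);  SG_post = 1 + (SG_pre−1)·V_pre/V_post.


V_post = 34.1 − 3.3·(78/60) = 29.8100
SG_post = 1 + (1.053 − 1)·34.1/29.8100

1.0606


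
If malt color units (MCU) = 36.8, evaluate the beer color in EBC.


SRM = 1.4922·MCU^0.6859;  EBC = SRM·1.97
SRM = 1.4922·36.8^0.6859 = 17.6947
EBC = 17.6947·1.97

34.8585 EBC


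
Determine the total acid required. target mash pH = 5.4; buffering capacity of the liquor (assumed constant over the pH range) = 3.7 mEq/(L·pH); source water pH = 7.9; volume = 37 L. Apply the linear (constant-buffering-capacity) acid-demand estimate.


acid = buffering capacity · (pH_source − pH_target) · V
acid = 3.7 · (7.9 − 5.4) · 37

342.2500 mEq


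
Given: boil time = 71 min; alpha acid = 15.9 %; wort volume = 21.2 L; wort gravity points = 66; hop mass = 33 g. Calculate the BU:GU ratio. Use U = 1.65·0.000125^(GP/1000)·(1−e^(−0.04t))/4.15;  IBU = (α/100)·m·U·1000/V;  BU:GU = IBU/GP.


U = 1.65·0.000125^(66/1000)·(1−e^(−0.04·71))/4.15 = 0.2069
IBU = (15.9/100)·33·0.2069·1000/21.2 = 51.1990
BU:GU = 51.1990/66

0.7757


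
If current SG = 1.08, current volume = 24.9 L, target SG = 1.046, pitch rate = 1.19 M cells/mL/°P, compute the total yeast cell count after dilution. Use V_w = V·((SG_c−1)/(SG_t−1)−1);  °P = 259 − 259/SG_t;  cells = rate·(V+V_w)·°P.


V_w = 24.9·((1.08−1)/(1.046−1)−1) = 18.4043
V_final = 24.9 + 18.4043 = 43.3043
°P = 259 − 259/1.046 = 11.3901
cells = 1.19·43.3043·11.3901

586.9544 billion cells


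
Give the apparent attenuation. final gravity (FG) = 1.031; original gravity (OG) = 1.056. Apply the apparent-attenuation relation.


AA = (OG − FG)/(OG − 1) · 100
AA = (1.056 − 1.031)/(1.056 − 1) · 100

44.6429 %


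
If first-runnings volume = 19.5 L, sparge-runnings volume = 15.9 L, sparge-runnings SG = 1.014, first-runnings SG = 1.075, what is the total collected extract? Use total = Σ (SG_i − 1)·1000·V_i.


first = (1.075 − 1)·1000·19.5 = 1462.5000
sparge = (1.014 − 1)·1000·15.9 = 222.6000
total = 1462.5000 + 222.6000

1685.1000 gravity·L


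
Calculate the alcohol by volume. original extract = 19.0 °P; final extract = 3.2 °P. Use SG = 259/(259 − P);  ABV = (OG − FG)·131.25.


OG = 259/(259 − 19.0) = 1.0792
FG = 259/(259 − 3.2) = 1.0125
ABV = (1.0792 − 1.0125)·131.25

8.7487 % ABV


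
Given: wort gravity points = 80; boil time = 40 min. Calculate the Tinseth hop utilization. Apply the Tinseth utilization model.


U = 1.65·0.000125^(GP/1000) · (1 − e^(−0.04·t))/4.15
bigness = 1.65·0.000125^(80/1000) = 0.8040
boil_factor = (1 − e^(−0.04·40))/4.15 = 0.1923
U = 0.8040 · 0.1923

0.1546


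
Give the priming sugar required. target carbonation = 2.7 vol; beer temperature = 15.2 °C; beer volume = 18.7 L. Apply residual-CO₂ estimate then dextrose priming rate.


residual = 14.695·(0.01821 + 0.09011·e^(−0.04·T));  sugar = (target − residual)·4.0·V
residual = 14.695·(0.01821 + 0.09011·e^(−0.04·15.2)) = 0.9885
sugar = (2.7 − 0.9885)·4.0·18.7

128.0185 g


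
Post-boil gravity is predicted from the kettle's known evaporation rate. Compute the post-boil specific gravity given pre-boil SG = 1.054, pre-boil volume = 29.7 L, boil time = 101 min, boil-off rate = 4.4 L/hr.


V_post = V_pre − rate·(t/60);  SG_post = 1 + (SG_pre−1)·V_pre/V_post
V_post = 29.7 − 4.4·(101/60) = 22.2933
SG_post = 1 + (1.054 − 1)·29.7/22.2933

1.0719


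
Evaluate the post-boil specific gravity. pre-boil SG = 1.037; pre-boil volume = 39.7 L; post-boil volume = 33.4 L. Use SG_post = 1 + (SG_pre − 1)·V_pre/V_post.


pts_pre = (1.037 − 1)·1000 = 37.0000
pts_post = 37.0000·39.7/33.4 = 43.9790
SG_post = 1 + 43.9790/1000

1.0440


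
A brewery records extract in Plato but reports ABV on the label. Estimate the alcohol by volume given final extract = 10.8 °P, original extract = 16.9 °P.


SG = 259/(259 − P);  ABV = (OG − FG)·131.25
OG = 259/(259 − 16.9) = 1.0698
FG = 259/(259 − 10.8) = 1.0435
ABV = (1.0698 − 1.0435)·131.25

3.4509 % ABV


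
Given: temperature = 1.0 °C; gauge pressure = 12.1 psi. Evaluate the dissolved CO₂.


vols = (P + 14.695)·(0.01821 + 0.09011·e^(−0.04·T))
vols = (12.1 + 14.695)·(0.01821 + 0.09011·e^(−0.04·1.0))

2.8078 volumes


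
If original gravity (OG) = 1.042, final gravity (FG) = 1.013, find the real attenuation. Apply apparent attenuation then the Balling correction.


AA = (OG−FG)/(OG−1)·100;  RA = AA·0.8192
AA = (1.042 − 1.013)/(1.042 − 1)·100 = 69.0476
RA = 69.0476·0.8192

56.5638 %


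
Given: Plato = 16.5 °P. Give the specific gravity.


SG = 259/(259 − P)
SG = 259/(259 − 16.5)

1.0680


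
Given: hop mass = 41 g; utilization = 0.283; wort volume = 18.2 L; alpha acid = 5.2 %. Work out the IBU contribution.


IBU = (α/100)·mass·U·1000 / V
IBU = (5.2/100)·41·0.283·1000 / 18.2

33.1514 IBU


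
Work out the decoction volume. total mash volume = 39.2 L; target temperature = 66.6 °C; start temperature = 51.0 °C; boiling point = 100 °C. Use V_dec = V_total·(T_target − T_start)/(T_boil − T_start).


V_dec = 39.2·(66.6 − 51.0)/(100 − 51.0)

12.4800 L


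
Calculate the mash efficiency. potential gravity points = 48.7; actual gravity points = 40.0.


efficiency = actual / potential × 100
efficiency = 40.0 / 48.7 × 100

82.1355 %


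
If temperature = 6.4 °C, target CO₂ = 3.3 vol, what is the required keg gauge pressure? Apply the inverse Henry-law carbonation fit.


psi = vols/(0.01821 + 0.09011·e^(−0.04·T)) − 14.695
psi = 3.3/(0.01821 + 0.09011·e^(−0.04·6.4)) − 14.695

22.8187 psi


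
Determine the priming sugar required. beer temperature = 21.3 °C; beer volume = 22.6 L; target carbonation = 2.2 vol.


residual = 14.695·(0.01821 + 0.09011·e^(−0.04·T));  sugar = (target − residual)·4.0·V
residual = 14.695·(0.01821 + 0.09011·e^(−0.04·21.3)) = 0.8324
sugar = (2.2 − 0.8324)·4.0·22.6

123.6280 g


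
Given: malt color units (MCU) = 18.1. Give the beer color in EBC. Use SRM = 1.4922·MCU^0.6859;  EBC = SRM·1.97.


SRM = 1.4922·18.1^0.6859 = 10.8760
EBC = 10.8760·1.97

21.4257 EBC


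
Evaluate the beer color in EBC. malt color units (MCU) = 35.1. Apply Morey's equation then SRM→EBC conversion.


SRM = 1.4922·MCU^0.6859;  EBC = SRM·1.97
SRM = 1.4922·35.1^0.6859 = 17.1298
EBC = 17.1298·1.97

33.7458 EBC


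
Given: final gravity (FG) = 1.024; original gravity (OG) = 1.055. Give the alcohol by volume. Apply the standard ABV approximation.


ABV = (OG − FG) · 131.25
ABV = (1.055 − 1.024) · 131.25

4.0687 % ABV


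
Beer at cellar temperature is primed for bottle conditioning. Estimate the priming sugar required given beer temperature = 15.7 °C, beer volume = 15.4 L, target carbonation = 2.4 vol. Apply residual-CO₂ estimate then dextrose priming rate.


residual = 14.695·(0.01821 + 0.09011·e^(−0.04·T));  sugar = (target − residual)·4.0·V
residual = 14.695·(0.01821 + 0.09011·e^(−0.04·15.7)) = 0.9742
sugar = (2.4 − 0.9742)·4.0·15.4

87.8263 g


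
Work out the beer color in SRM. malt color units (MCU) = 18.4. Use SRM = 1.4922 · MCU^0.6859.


SRM = 1.4922 · 18.4^0.6859

10.9993 SRM


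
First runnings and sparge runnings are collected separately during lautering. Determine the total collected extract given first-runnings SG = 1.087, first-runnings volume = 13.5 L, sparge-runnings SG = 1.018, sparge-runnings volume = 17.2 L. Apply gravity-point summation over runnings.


total = Σ (SG_i − 1)·1000·V_i
first = (1.087 − 1)·1000·13.5 = 1174.5000
sparge = (1.018 − 1)·1000·17.2 = 309.6000
total = 1174.5000 + 309.6000

1484.1000 gravity·L


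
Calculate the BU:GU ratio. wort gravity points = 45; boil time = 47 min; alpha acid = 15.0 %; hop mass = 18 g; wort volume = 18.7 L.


U = 1.65·0.000125^(GP/1000)·(1−e^(−0.04t))/4.15;  IBU = (α/100)·m·U·1000/V;  BU:GU = IBU/GP
U = 1.65·0.000125^(45/1000)·(1−e^(−0.04·47))/4.15 = 0.2248
IBU = (15.0/100)·18·0.2248·1000/18.7 = 32.4648
BU:GU = 32.4648/45

0.7214


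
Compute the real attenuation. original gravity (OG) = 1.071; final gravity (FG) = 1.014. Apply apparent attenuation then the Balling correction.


AA = (OG−FG)/(OG−1)·100;  RA = AA·0.8192
AA = (1.071 − 1.014)/(1.071 − 1)·100 = 80.2817
RA = 80.2817·0.8192

65.7668 %


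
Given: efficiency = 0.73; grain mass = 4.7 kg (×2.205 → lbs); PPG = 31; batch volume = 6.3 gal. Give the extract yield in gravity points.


points = lbs × PPG × eff / vol
lbs = 4.7 × 2.205 = 10.3635
points = 10.3635 × 31 × 0.73 / 6.3

37.2264 points


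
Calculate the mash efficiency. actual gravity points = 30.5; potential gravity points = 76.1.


efficiency = actual / potential × 100
efficiency = 30.5 / 76.1 × 100

40.0788 %


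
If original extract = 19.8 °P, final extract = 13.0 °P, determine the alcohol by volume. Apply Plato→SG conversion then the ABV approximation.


SG = 259/(259 − P);  ABV = (OG − FG)·131.25
OG = 259/(259 − 19.8) = 1.0828
FG = 259/(259 − 13.0) = 1.0528
ABV = (1.0828 − 1.0528)·131.25

3.9284 % ABV


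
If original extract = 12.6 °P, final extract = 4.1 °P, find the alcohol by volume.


SG = 259/(259 − P);  ABV = (OG − FG)·131.25
OG = 259/(259 − 12.6) = 1.0511
FG = 259/(259 − 4.1) = 1.0161
ABV = (1.0511 − 1.0161)·131.25

4.6005 % ABV


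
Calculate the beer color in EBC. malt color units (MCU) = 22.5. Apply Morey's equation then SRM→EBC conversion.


SRM = 1.4922·MCU^0.6859;  EBC = SRM·1.97
SRM = 1.4922·22.5^0.6859 = 12.6267
EBC = 12.6267·1.97

24.8746 EBC


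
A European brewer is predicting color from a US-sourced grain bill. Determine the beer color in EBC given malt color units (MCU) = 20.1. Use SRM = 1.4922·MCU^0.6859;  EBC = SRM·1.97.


SRM = 1.4922·20.1^0.6859 = 11.6866
EBC = 11.6866·1.97

23.0227 EBC


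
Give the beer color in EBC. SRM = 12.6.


EBC = SRM · 1.97
EBC = 12.6 · 1.97

24.8220 EBC


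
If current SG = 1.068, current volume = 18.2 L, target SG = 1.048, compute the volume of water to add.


V_water = V·((SG_curr − 1)/(SG_target − 1) − 1)
V_water = 18.2·((1.068 − 1)/(1.048 − 1) − 1)

7.5833 L


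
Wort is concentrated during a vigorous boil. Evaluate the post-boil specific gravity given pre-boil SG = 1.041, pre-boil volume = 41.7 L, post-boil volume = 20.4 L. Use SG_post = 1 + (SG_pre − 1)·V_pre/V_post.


pts_pre = (1.041 − 1)·1000 = 41.0000
pts_post = 41.0000·41.7/20.4 = 83.8088
SG_post = 1 + 83.8088/1000

1.0838


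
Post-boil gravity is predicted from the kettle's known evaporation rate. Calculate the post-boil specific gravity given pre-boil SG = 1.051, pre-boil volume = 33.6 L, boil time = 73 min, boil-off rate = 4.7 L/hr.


V_post = V_pre − rate·(t/60);  SG_post = 1 + (SG_pre−1)·V_pre/V_post
V_post = 33.6 − 4.7·(73/60) = 27.8817
SG_post = 1 + (1.051 − 1)·33.6/27.8817

1.0615


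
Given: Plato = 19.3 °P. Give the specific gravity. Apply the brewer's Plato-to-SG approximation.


SG = 259/(259 − P)
SG = 259/(259 − 19.3)

1.0805


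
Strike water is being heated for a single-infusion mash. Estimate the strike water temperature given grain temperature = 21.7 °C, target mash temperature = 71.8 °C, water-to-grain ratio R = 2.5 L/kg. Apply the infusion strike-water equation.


T_strike = (0.41/R)·(T_mash − T_grain) + T_mash
T_strike = (0.41/2.5)·(71.8 − 21.7) + 71.8

80.0164 °C


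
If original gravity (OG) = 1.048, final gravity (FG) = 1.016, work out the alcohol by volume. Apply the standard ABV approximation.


ABV = (OG − FG) · 131.25
ABV = (1.048 − 1.016) · 131.25

4.2000 % ABV


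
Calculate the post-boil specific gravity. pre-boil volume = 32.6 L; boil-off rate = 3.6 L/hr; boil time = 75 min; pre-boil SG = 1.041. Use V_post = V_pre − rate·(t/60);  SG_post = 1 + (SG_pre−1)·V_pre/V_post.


V_post = 32.6 − 3.6·(75/60) = 28.1000
SG_post = 1 + (1.041 − 1)·32.6/28.1000

1.0476


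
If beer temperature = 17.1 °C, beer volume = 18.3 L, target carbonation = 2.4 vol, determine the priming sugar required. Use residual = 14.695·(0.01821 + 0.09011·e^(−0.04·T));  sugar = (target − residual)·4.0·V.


residual = 14.695·(0.01821 + 0.09011·e^(−0.04·17.1)) = 0.9358
sugar = (2.4 − 0.9358)·4.0·18.3

107.1821 g


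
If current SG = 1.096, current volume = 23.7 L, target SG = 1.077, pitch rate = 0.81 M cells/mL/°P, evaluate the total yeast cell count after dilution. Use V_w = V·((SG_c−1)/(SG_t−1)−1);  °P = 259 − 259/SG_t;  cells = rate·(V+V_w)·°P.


V_w = 23.7·((1.096−1)/(1.077−1)−1) = 5.8481
V_final = 23.7 + 5.8481 = 29.5481
°P = 259 − 259/1.077 = 18.5172
cells = 0.81·29.5481·18.5172

443.1887 billion cells


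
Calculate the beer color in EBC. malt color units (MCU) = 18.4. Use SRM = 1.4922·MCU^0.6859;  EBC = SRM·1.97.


SRM = 1.4922·18.4^0.6859 = 10.9993
EBC = 10.9993·1.97

21.6686 EBC


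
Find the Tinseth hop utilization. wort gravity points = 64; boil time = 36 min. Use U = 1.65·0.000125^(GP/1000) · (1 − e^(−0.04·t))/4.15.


bigness = 1.65·0.000125^(64/1000) = 0.9283
boil_factor = (1 − e^(−0.04·36))/4.15 = 0.1839
U = 0.9283 · 0.1839

0.1707


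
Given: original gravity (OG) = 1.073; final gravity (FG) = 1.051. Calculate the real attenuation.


AA = (OG−FG)/(OG−1)·100;  RA = AA·0.8192
AA = (1.073 − 1.051)/(1.073 − 1)·100 = 30.1370
RA = 30.1370·0.8192

24.6882 %


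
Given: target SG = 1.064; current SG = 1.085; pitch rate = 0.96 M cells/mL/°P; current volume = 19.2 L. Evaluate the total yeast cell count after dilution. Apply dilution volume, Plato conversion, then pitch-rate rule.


V_w = V·((SG_c−1)/(SG_t−1)−1);  °P = 259 − 259/SG_t;  cells = rate·(V+V_w)·°P
V_w = 19.2·((1.085−1)/(1.064−1)−1) = 6.3000
V_final = 19.2 + 6.3000 = 25.5000
°P = 259 − 259/1.064 = 15.5789
cells = 0.96·25.5000·15.5789

381.3726 billion cells


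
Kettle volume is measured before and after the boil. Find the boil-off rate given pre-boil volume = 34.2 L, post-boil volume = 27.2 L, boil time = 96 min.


rate = (V_pre − V_post) / (t_min/60)
rate = (34.2 − 27.2) / (96/60)

4.3750 L/hr


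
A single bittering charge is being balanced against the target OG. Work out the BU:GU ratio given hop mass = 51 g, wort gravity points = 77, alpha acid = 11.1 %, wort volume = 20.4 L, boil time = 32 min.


U = 1.65·0.000125^(GP/1000)·(1−e^(−0.04t))/4.15;  IBU = (α/100)·m·U·1000/V;  BU:GU = IBU/GP
U = 1.65·0.000125^(77/1000)·(1−e^(−0.04·32))/4.15 = 0.1437
IBU = (11.1/100)·51·0.1437·1000/20.4 = 39.8727
BU:GU = 39.8727/77

0.5178


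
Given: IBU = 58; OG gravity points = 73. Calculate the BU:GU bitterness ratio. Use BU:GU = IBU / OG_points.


BU:GU = 58 / 73

0.7945


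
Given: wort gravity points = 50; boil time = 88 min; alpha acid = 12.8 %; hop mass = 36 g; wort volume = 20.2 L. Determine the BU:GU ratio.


U = 1.65·0.000125^(GP/1000)·(1−e^(−0.04t))/4.15;  IBU = (α/100)·m·U·1000/V;  BU:GU = IBU/GP
U = 1.65·0.000125^(50/1000)·(1−e^(−0.04·88))/4.15 = 0.2462
IBU = (12.8/100)·36·0.2462·1000/20.2 = 56.1557
BU:GU = 56.1557/50

1.1231


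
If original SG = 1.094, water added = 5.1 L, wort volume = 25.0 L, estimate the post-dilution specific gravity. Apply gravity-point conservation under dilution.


SG_new = 1 + (SG_old − 1)·V_old/(V_old + V_water)
pts = (1.094 − 1)·1000·25.0/(25.0 + 5.1) = 78.0731
SG_new = 1 + 78.0731/1000

1.0781


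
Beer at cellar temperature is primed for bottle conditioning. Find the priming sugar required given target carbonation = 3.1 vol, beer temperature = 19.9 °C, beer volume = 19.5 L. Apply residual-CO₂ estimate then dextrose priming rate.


residual = 14.695·(0.01821 + 0.09011·e^(−0.04·T));  sugar = (target − residual)·4.0·V
residual = 14.695·(0.01821 + 0.09011·e^(−0.04·19.9)) = 0.8650
sugar = (3.1 − 0.8650)·4.0·19.5

174.3326 g


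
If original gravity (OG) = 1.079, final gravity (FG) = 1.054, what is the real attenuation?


AA = (OG−FG)/(OG−1)·100;  RA = AA·0.8192
AA = (1.079 − 1.054)/(1.079 − 1)·100 = 31.6456
RA = 31.6456·0.8192

25.9241 %


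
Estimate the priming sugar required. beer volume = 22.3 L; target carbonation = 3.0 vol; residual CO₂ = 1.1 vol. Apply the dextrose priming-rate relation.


sugar = (target − residual)·4.0·V
sugar = (3.0 − 1.1)·4.0·22.3

169.4800 g


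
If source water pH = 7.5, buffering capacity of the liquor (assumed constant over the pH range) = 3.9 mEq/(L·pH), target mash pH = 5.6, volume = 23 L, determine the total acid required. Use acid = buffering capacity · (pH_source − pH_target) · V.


acid = 3.9 · (7.5 − 5.6) · 23

170.4300 mEq


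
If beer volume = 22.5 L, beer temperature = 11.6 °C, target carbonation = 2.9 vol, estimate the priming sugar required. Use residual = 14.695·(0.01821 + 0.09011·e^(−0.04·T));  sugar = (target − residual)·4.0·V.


residual = 14.695·(0.01821 + 0.09011·e^(−0.04·11.6)) = 1.1002
sugar = (2.9 − 1.1002)·4.0·22.5

161.9835 g


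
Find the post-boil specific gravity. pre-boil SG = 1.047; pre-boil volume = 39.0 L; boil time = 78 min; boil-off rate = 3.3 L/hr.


V_post = V_pre − rate·(t/60);  SG_post = 1 + (SG_pre−1)·V_pre/V_post
V_post = 39.0 − 3.3·(78/60) = 34.7100
SG_post = 1 + (1.047 − 1)·39.0/34.7100

1.0528


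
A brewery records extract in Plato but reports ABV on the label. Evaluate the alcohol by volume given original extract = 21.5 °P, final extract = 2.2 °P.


SG = 259/(259 − P);  ABV = (OG − FG)·131.25
OG = 259/(259 − 21.5) = 1.0905
FG = 259/(259 − 2.2) = 1.0086
ABV = (1.0905 − 1.0086)·131.25

10.7572 % ABV


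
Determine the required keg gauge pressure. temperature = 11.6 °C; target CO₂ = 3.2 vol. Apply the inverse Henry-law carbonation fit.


psi = vols/(0.01821 + 0.09011·e^(−0.04·T)) − 14.695
psi = 3.2/(0.01821 + 0.09011·e^(−0.04·11.6)) − 14.695

28.0470 psi


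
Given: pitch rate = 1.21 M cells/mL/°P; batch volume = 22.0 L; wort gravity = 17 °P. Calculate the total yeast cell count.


cells (billions) = rate · V_L · °P
cells = 1.21 · 22.0 · 17

452.5400 billion cells


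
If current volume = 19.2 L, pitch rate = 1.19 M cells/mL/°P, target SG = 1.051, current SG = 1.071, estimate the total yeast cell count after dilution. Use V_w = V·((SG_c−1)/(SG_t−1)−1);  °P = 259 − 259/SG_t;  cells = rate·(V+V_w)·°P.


V_w = 19.2·((1.071−1)/(1.051−1)−1) = 7.5294
V_final = 19.2 + 7.5294 = 26.7294
°P = 259 − 259/1.051 = 12.5680
cells = 1.19·26.7294·12.5680

399.7639 billion cells


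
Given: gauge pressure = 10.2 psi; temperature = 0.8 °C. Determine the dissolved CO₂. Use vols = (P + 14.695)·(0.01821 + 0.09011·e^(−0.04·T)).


vols = (10.2 + 14.695)·(0.01821 + 0.09011·e^(−0.04·0.8))

2.6260 volumes


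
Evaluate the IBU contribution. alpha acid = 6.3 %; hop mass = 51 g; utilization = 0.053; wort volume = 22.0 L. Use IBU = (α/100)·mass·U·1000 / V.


IBU = (6.3/100)·51·0.053·1000 / 22.0

7.7404 IBU


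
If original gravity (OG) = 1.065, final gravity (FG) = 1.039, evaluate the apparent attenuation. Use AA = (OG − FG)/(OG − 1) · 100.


AA = (1.065 − 1.039)/(1.065 − 1) · 100

40.0000 %


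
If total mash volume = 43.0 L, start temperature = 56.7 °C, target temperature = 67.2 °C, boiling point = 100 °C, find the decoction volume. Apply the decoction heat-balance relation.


V_dec = V_total·(T_target − T_start)/(T_boil − T_start)
V_dec = 43.0·(67.2 − 56.7)/(100 − 56.7)

10.4273 L


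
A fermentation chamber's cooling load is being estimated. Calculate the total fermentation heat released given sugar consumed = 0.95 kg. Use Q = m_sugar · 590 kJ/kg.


Q = 0.95 · 590

560.5000 kJ


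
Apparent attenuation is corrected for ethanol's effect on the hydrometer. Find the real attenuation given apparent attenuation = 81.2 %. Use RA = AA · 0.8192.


RA = 81.2 · 0.8192

66.5190 %


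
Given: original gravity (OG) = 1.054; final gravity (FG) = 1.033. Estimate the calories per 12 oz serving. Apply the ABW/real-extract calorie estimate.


ABW = (OG−FG)·131.25·0.79/FG;  °P = 259 − 259/SG (for OG→OE and FG→AE);  RE = 0.1808·OE + 0.8192·AE;  Cal = (6.9·ABW + 4·(RE−0.1))·FG·3.55
ABW = (1.054 − 1.033)·131.25·0.79/1.033 = 2.1079
OE = 259 − 259/1.054 = 13.2694 °P
AE = 259 − 259/1.033 = 8.2740 °P
RE = 0.1808·13.2694 + 0.8192·8.2740 = 9.1771 °P
Cal = (6.9·2.1079 + 4·(9.1771−0.1))·1.033·3.55

186.4853 kcal


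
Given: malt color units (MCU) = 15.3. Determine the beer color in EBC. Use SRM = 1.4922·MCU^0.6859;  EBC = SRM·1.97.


SRM = 1.4922·15.3^0.6859 = 9.6919
EBC = 9.6919·1.97

19.0930 EBC


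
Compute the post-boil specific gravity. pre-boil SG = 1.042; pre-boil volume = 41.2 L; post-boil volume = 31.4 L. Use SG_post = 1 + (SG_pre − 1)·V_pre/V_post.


pts_pre = (1.042 − 1)·1000 = 42.0000
pts_post = 42.0000·41.2/31.4 = 55.1083
SG_post = 1 + 55.1083/1000

1.0551


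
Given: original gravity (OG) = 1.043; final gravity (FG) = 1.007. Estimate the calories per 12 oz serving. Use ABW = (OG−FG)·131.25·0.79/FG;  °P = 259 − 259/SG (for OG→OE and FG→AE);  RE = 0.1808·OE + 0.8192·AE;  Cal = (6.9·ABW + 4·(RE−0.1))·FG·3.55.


ABW = (1.043 − 1.007)·131.25·0.79/1.007 = 3.7068
OE = 259 − 259/1.043 = 10.6779 °P
AE = 259 − 259/1.007 = 1.8004 °P
RE = 0.1808·10.6779 + 0.8192·1.8004 = 3.4054 °P
Cal = (6.9·3.7068 + 4·(3.4054−0.1))·1.007·3.55

138.6995 kcal


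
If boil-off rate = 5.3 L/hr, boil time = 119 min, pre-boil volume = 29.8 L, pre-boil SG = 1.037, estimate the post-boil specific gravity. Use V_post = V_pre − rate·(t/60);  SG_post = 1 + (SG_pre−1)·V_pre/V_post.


V_post = 29.8 − 5.3·(119/60) = 19.2883
SG_post = 1 + (1.037 − 1)·29.8/19.2883

1.0572


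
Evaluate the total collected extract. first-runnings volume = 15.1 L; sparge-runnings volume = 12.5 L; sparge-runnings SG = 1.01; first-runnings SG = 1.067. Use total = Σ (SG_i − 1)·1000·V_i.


first = (1.067 − 1)·1000·15.1 = 1011.7000
sparge = (1.01 − 1)·1000·12.5 = 125.0000
total = 1011.7000 + 125.0000

1136.7000 gravity·L


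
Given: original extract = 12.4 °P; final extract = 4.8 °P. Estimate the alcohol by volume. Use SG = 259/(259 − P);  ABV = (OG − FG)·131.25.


OG = 259/(259 − 12.4) = 1.0503
FG = 259/(259 − 4.8) = 1.0189
ABV = (1.0503 − 1.0189)·131.25

4.1214 % ABV


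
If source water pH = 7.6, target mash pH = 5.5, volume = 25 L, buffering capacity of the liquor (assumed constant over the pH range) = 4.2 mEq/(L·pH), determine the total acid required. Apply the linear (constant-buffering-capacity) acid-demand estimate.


acid = buffering capacity · (pH_source − pH_target) · V
acid = 4.2 · (7.6 − 5.5) · 25

220.5000 mEq


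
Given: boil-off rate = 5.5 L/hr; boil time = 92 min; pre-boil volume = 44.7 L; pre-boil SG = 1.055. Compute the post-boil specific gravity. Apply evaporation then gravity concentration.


V_post = V_pre − rate·(t/60);  SG_post = 1 + (SG_pre−1)·V_pre/V_post
V_post = 44.7 − 5.5·(92/60) = 36.2667
SG_post = 1 + (1.055 − 1)·44.7/36.2667

1.0678


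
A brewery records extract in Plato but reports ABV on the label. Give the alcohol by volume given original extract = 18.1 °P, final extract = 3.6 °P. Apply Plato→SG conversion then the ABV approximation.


SG = 259/(259 − P);  ABV = (OG − FG)·131.25
OG = 259/(259 − 18.1) = 1.0751
FG = 259/(259 − 3.6) = 1.0141
ABV = (1.0751 − 1.0141)·131.25

8.0114 % ABV


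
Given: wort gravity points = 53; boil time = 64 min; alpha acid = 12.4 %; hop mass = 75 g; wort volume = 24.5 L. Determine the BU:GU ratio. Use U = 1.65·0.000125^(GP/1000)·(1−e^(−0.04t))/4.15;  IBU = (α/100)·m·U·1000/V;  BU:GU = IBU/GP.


U = 1.65·0.000125^(53/1000)·(1−e^(−0.04·64))/4.15 = 0.2278
IBU = (12.4/100)·75·0.2278·1000/24.5 = 86.4863
BU:GU = 86.4863/53

1.6318


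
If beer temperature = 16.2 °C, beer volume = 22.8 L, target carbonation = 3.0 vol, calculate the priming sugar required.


residual = 14.695·(0.01821 + 0.09011·e^(−0.04·T));  sugar = (target − residual)·4.0·V
residual = 14.695·(0.01821 + 0.09011·e^(−0.04·16.2)) = 0.9603
sugar = (3.0 − 0.9603)·4.0·22.8

186.0247 g


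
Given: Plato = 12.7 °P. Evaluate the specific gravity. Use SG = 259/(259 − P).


SG = 259/(259 − 12.7)

1.0516


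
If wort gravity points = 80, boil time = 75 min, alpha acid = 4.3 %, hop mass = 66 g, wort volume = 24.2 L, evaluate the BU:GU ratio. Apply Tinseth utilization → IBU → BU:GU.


U = 1.65·0.000125^(GP/1000)·(1−e^(−0.04t))/4.15;  IBU = (α/100)·m·U·1000/V;  BU:GU = IBU/GP
U = 1.65·0.000125^(80/1000)·(1−e^(−0.04·75))/4.15 = 0.1841
IBU = (4.3/100)·66·0.1841·1000/24.2 = 21.5877
BU:GU = 21.5877/80

0.2698


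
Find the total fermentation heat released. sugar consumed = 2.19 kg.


Q = m_sugar · 590 kJ/kg
Q = 2.19 · 590

1292.1000 kJ


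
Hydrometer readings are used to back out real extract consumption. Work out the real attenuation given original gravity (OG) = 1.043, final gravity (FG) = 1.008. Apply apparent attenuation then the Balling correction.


AA = (OG−FG)/(OG−1)·100;  RA = AA·0.8192
AA = (1.043 − 1.008)/(1.043 − 1)·100 = 81.3953
RA = 81.3953·0.8192

66.6791 %


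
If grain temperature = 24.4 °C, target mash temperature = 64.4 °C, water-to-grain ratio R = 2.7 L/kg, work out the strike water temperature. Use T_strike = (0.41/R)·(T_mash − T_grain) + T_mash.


T_strike = (0.41/2.7)·(64.4 − 24.4) + 64.4

70.4741 °C


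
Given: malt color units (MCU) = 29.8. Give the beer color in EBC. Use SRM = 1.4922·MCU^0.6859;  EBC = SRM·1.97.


SRM = 1.4922·29.8^0.6859 = 15.3106
EBC = 15.3106·1.97

30.1619 EBC


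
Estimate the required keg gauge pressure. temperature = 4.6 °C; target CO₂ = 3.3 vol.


psi = vols/(0.01821 + 0.09011·e^(−0.04·T)) − 14.695
psi = 3.3/(0.01821 + 0.09011·e^(−0.04·4.6)) − 14.695

20.7219 psi


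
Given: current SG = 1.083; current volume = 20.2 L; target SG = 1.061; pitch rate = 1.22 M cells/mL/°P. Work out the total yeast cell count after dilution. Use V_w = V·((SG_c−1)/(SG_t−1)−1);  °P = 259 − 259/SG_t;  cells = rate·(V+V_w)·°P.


V_w = 20.2·((1.083−1)/(1.061−1)−1) = 7.2852
V_final = 20.2 + 7.2852 = 27.4852
°P = 259 − 259/1.061 = 14.8907
cells = 1.22·27.4852·14.8907

499.3139 billion cells


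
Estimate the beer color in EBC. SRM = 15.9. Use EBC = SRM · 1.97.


EBC = 15.9 · 1.97

31.3230 EBC


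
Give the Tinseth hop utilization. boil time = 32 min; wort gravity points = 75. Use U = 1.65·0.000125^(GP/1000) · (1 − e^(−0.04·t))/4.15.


bigness = 1.65·0.000125^(75/1000) = 0.8409
boil_factor = (1 − e^(−0.04·32))/4.15 = 0.1740
U = 0.8409 · 0.1740

0.1463


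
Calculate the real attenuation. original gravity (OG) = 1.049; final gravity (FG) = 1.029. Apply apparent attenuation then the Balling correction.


AA = (OG−FG)/(OG−1)·100;  RA = AA·0.8192
AA = (1.049 − 1.029)/(1.049 − 1)·100 = 40.8163
RA = 40.8163·0.8192

33.4367 %


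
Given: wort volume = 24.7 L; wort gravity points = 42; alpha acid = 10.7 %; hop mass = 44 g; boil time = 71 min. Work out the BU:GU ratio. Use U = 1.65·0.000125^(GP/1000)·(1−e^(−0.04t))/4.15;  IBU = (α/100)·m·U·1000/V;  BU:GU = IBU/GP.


U = 1.65·0.000125^(42/1000)·(1−e^(−0.04·71))/4.15 = 0.2567
IBU = (10.7/100)·44·0.2567·1000/24.7 = 48.9215
BU:GU = 48.9215/42

1.1648


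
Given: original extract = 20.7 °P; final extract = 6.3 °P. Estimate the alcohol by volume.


SG = 259/(259 − P);  ABV = (OG − FG)·131.25
OG = 259/(259 − 20.7) = 1.0869
FG = 259/(259 − 6.3) = 1.0249
ABV = (1.0869 − 1.0249)·131.25

8.1289 % ABV


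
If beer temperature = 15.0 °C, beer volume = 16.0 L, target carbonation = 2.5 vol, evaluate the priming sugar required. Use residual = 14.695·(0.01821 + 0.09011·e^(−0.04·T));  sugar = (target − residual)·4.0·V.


residual = 14.695·(0.01821 + 0.09011·e^(−0.04·15.0)) = 0.9943
sugar = (2.5 − 0.9943)·4.0·16.0

96.3639 g


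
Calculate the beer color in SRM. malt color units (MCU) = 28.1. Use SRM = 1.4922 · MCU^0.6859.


SRM = 1.4922 · 28.1^0.6859

14.7060 SRM


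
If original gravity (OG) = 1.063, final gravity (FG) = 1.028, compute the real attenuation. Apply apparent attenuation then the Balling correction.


AA = (OG−FG)/(OG−1)·100;  RA = AA·0.8192
AA = (1.063 − 1.028)/(1.063 − 1)·100 = 55.5556
RA = 55.5556·0.8192

45.5111 %


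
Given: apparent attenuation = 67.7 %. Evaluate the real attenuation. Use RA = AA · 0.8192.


RA = 67.7 · 0.8192

55.4598 %


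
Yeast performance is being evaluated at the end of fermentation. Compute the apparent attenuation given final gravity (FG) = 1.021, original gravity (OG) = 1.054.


AA = (OG − FG)/(OG − 1) · 100
AA = (1.054 − 1.021)/(1.054 − 1) · 100

61.1111 %


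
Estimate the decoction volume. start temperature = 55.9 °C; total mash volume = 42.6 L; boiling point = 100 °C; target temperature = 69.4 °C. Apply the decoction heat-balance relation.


V_dec = V_total·(T_target − T_start)/(T_boil − T_start)
V_dec = 42.6·(69.4 − 55.9)/(100 − 55.9)

13.0408 L
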